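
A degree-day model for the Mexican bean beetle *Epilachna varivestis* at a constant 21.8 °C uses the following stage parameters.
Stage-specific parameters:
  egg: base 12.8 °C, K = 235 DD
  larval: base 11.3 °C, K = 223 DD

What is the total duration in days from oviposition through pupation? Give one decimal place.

egg: 235 / (21.8 − 12.8) = 235 / 9.0 = 26.111 d.
larval: 223 / (21.8 − 11.3) = 223 / 10.5 = 21.238 d.
Sum = 47.349 ≈ 47.3 days.

47.3 days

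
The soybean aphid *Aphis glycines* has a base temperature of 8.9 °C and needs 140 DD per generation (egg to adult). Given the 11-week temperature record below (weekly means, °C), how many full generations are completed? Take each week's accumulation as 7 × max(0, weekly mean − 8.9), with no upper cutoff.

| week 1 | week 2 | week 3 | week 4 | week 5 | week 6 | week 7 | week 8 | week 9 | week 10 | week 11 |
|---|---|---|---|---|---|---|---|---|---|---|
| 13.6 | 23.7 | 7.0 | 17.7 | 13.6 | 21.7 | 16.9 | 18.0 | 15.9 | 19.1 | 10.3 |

4 generations

Weekly DD (7 × max(0, T̄ − 8.9)): 32.9, 103.6, 0.0, 61.6, 32.9, 89.6, 56.0, 63.7, 49.0, 71.4, 9.8.
Season total = 570.5 DD.
Complete generations = ⌊570.5 / 140⌋ = 4.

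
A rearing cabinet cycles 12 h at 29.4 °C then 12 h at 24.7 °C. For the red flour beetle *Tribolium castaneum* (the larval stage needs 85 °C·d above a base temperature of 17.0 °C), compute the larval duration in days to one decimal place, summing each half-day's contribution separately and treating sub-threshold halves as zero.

Day half: max(0, 29.4 − 17.0) × 0.5 = 12.4 × 0.5 = 6.20 DD.
Night half: max(0, 24.7 − 17.0) × 0.5 = 7.7 × 0.5 = 3.85 DD.
Per 24 h: 10.05 DD/day.
Duration = 85 / 10.05 = 8.458 ≈ 8.5 days.

8.5 days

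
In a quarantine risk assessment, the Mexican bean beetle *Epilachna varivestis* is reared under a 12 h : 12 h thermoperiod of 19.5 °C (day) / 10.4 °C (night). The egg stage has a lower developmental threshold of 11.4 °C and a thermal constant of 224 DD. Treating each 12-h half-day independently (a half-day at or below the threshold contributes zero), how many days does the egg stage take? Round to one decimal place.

55.3 days

Day half: max(0, 19.5 − 11.4) × 0.5 = 8.1 × 0.5 = 4.05 DD.
Night half: max(0, 10.4 − 11.4) × 0.5 = 0.0 × 0.5 = 0.00 DD.
Per 24 h: 4.05 DD/day.
Duration = 224 / 4.05 = 55.309 ≈ 55.3 days.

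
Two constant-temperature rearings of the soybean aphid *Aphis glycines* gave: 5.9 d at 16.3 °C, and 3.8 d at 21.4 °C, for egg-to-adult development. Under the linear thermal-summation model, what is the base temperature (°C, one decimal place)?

7.1 °C

Equal thermal constants: D₁(T₁ − T_b) = D₂(T₂ − T_b).
5.9·(16.3 − T_b) = 3.8·(21.4 − T_b)
T_b = (5.9·16.3 − 3.8·21.4) / (5.9 − 3.8) = 14.85 / 2.1 = 7.071 °C ≈ 7.1 °C.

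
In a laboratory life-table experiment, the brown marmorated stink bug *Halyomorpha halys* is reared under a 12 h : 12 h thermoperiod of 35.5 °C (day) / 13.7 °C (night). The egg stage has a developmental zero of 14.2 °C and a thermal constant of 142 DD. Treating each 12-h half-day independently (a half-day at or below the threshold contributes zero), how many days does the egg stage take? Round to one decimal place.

Day half: max(0, 35.5 − 14.2) × 0.5 = 21.3 × 0.5 = 10.65 DD.
Night half: max(0, 13.7 − 14.2) × 0.5 = 0.0 × 0.5 = 0.00 DD.
Per 24 h: 10.65 DD/day.
Duration = 142 / 10.65 = 13.333 ≈ 13.3 days.

13.3 days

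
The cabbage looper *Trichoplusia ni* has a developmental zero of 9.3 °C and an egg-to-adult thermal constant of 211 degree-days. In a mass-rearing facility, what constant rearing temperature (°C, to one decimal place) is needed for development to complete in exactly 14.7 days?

Required daily accumulation = 211 / 14.7 = 14.354 DD/day.
T = T_base + 14.354 = 9.3 + 14.354 = 23.654 ≈ 23.7 °C.

23.7 °C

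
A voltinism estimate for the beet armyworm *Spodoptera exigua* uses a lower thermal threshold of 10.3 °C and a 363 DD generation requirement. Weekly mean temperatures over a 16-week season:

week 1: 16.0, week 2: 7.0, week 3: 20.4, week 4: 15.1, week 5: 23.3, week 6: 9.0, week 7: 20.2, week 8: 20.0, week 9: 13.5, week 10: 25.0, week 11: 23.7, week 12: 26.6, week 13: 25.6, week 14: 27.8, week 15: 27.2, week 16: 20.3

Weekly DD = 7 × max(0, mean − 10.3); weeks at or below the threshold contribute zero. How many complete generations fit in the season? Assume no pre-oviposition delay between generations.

3 generations

Weekly DD (7 × max(0, T̄ − 10.3)): 39.9, 0.0, 70.7, 33.6, 91.0, 0.0, 69.3, 67.9, 22.4, 102.9, 93.8, 114.1, 107.1, 122.5, 118.3, 70.0.
Season total = 1123.5 DD.
Complete generations = ⌊1123.5 / 363⌋ = 3.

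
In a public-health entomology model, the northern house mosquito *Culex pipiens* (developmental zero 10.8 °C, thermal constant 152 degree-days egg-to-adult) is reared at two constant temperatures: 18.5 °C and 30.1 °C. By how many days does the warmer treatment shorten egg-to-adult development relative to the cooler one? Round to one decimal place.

11.9 days

At 18.5 °C: 152 / (18.5 − 10.8) = 152 / 7.7 = 19.740 d.
At 30.1 °C: 152 / (30.1 − 10.8) = 152 / 19.3 = 7.876 d.
Difference = |19.740 − 7.876| = 11.865 ≈ 11.9 days.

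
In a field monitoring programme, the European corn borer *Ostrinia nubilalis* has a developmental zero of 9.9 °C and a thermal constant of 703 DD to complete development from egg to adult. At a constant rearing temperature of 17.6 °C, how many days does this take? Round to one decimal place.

Daily accumulation = 17.6 − 9.9 = 7.7 DD/day.
Duration = 703 / 7.7 = 91.299 ≈ 91.3 days.

91.3 days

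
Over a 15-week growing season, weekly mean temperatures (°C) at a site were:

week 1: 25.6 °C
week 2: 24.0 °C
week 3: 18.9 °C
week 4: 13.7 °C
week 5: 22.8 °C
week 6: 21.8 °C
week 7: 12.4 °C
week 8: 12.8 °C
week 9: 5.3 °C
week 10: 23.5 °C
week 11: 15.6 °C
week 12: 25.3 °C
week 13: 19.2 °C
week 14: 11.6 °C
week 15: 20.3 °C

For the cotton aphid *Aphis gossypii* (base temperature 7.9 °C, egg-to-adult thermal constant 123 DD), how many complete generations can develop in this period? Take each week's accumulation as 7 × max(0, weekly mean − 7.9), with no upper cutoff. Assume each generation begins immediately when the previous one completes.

Weekly DD (7 × max(0, T̄ − 7.9)): 123.9, 112.7, 77.0, 40.6, 104.3, 97.3, 31.5, 34.3, 0.0, 109.2, 53.9, 121.8, 79.1, 25.9, 86.8.
Season total = 1098.3 DD.
Complete generations = ⌊1098.3 / 123⌋ = 8.

8 generations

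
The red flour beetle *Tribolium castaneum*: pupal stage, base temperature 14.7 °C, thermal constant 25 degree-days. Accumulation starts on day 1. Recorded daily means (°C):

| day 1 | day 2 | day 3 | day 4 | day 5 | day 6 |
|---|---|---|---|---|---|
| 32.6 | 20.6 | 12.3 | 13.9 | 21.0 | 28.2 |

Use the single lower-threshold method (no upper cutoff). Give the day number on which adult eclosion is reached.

day 5

Daily DD above 14.7 °C: 17.9, 5.9, 0.0, 0.0, 6.3, 13.5.
Cumulative: 17.9, 23.8, 23.8, 23.8, 30.1, 43.6.
The total first reaches 25 DD on day 5.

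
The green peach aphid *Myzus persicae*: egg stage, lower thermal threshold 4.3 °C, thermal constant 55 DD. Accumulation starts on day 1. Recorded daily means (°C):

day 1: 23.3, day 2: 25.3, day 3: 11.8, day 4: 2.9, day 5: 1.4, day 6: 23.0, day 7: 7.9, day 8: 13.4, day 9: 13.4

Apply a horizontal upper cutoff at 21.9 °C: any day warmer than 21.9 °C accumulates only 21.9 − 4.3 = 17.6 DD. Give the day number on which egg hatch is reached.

Daily DD above 4.3 °C (capped at 17.6): 17.6, 17.6, 7.5, 0.0, 0.0, 17.6, 3.6, 9.1, 9.1.
Cumulative: 17.6, 35.2, 42.7, 42.7, 42.7, 60.3, 63.9, 73.0, 82.1.
The total first reaches 55 DD on day 6.

day 6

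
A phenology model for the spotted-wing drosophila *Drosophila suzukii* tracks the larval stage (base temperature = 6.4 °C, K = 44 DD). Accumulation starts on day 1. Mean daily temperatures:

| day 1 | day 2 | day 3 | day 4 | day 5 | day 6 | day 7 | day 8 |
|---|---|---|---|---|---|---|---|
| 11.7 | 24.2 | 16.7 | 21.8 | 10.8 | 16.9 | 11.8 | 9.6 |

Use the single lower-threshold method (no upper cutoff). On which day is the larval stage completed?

Daily DD above 6.4 °C: 5.3, 17.8, 10.3, 15.4, 4.4, 10.5, 5.4, 3.2.
Cumulative: 5.3, 23.1, 33.4, 48.8, 53.2, 63.7, 69.1, 72.3.
The total first reaches 44 DD on day 4.

day 4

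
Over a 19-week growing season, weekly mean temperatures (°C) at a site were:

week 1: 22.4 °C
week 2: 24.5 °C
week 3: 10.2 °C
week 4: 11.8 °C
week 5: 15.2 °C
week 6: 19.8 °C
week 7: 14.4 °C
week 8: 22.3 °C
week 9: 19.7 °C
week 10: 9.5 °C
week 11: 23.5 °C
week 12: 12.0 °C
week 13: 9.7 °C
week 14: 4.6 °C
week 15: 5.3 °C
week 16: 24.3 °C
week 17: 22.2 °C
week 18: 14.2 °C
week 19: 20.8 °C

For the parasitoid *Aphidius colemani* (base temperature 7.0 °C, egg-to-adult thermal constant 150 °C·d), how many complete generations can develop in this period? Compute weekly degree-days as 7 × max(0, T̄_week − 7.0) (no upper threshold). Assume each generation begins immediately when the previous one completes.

Weekly DD (7 × max(0, T̄ − 7.0)): 107.8, 122.5, 22.4, 33.6, 57.4, 89.6, 51.8, 107.1, 88.9, 17.5, 115.5, 35.0, 18.9, 0.0, 0.0, 121.1, 106.4, 50.4, 96.6.
Season total = 1242.5 DD.
Complete generations = ⌊1242.5 / 150⌋ = 8.

8 generations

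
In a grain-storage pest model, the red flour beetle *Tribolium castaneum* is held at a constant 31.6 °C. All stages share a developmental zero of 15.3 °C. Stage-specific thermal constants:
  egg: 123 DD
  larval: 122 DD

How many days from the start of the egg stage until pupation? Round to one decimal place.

Daily accumulation at 31.6 °C = 31.6 − 15.3 = 16.3 DD/day.
Total K = 123 + 122 = 245 DD.
Total duration = 245 / 16.3 = 15.031 ≈ 15.0 days.

15.0 days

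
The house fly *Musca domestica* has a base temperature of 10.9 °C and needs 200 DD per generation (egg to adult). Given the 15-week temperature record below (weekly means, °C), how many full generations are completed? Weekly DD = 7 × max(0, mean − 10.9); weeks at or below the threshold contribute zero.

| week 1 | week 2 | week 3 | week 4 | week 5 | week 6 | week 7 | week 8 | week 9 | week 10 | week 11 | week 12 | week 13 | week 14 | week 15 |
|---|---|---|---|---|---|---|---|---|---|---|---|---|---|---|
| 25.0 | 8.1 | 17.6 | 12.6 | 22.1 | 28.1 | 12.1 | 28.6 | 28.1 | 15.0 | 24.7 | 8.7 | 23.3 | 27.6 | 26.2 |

5 generations

Weekly DD (7 × max(0, T̄ − 10.9)): 98.7, 0.0, 46.9, 11.9, 78.4, 120.4, 8.4, 123.9, 120.4, 28.7, 96.6, 0.0, 86.8, 116.9, 107.1.
Season total = 1045.1 DD.
Complete generations = ⌊1045.1 / 200⌋ = 5.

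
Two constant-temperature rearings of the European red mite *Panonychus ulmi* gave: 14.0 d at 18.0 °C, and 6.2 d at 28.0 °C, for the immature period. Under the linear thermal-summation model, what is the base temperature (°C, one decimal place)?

Linear rate model ⇒ the product D·(T − T_b) is constant across temperatures.
14.0·(18.0 − T_b) = 6.2·(28.0 − T_b)
T_b = (14.0·18.0 − 6.2·28.0) / (14.0 − 6.2) = 78.40 / 7.8 = 10.051 °C ≈ 10.1 °C.

10.1 °C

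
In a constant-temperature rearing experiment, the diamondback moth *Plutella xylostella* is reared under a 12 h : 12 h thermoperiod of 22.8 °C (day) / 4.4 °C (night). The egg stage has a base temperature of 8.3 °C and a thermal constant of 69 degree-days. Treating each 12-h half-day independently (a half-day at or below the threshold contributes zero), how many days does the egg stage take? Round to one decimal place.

9.5 days

Day half: max(0, 22.8 − 8.3) × 0.5 = 14.5 × 0.5 = 7.25 DD.
Night half: max(0, 4.4 − 8.3) × 0.5 = 0.0 × 0.5 = 0.00 DD.
Per 24 h: 7.25 DD/day.
Duration = 69 / 7.25 = 9.517 ≈ 9.5 days.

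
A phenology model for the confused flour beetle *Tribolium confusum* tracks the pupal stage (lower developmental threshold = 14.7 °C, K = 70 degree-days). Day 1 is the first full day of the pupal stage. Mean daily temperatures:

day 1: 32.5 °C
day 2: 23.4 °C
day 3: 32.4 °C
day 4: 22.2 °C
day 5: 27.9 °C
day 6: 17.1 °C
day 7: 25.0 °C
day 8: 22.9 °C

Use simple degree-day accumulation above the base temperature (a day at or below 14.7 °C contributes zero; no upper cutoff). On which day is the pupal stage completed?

Daily DD above 14.7 °C: 17.8, 8.7, 17.7, 7.5, 13.2, 2.4, 10.3, 8.2.
Cumulative: 17.8, 26.5, 44.2, 51.7, 64.9, 67.3, 77.6, 85.8.
The total first reaches 70 DD on day 7.

day 7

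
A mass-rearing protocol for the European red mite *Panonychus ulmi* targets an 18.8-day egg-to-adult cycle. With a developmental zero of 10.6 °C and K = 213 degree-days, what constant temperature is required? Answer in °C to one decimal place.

21.9 °C

Required daily accumulation = 213 / 18.8 = 11.330 DD/day.
T = T_base + 11.330 = 10.6 + 11.330 = 21.930 ≈ 21.9 °C.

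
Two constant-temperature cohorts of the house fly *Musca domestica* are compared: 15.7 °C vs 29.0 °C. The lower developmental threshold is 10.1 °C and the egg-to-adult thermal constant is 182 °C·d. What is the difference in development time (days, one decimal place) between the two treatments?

At 15.7 °C: 182 / (15.7 − 10.1) = 182 / 5.6 = 32.500 d.
At 29.0 °C: 182 / (29.0 − 10.1) = 182 / 18.9 = 9.630 d.
Difference = |32.500 − 9.630| = 22.870 ≈ 22.9 days.

22.9 days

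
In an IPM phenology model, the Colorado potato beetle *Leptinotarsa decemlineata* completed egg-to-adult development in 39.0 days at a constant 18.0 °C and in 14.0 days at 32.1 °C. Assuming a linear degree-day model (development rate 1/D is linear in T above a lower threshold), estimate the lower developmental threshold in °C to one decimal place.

Equal thermal constants: D₁(T₁ − T_b) = D₂(T₂ − T_b).
39.0·(18.0 − T_b) = 14.0·(32.1 − T_b)
T_b = (39.0·18.0 − 14.0·32.1) / (39.0 − 14.0) = 252.60 / 25.0 = 10.104 °C ≈ 10.1 °C.

10.1 °C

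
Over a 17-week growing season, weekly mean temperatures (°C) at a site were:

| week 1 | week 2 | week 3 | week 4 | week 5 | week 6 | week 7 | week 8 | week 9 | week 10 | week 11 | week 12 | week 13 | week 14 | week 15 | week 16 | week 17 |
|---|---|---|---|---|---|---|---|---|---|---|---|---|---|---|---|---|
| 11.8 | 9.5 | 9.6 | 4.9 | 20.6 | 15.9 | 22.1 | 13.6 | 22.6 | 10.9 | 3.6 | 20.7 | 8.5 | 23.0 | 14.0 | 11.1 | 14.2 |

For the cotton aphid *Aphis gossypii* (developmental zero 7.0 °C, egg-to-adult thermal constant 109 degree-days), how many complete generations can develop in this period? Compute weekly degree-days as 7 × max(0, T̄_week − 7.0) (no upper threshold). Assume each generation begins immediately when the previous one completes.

7 generations

Weekly DD (7 × max(0, T̄ − 7.0)): 33.6, 17.5, 18.2, 0.0, 95.2, 62.3, 105.7, 46.2, 109.2, 27.3, 0.0, 95.9, 10.5, 112.0, 49.0, 28.7, 50.4.
Season total = 861.7 DD.
Complete generations = ⌊861.7 / 109⌋ = 7.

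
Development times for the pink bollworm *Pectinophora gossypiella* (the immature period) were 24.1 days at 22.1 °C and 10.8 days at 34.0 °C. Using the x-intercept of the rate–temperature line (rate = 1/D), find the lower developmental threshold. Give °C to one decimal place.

12.4 °C

Under the model K = D·(T − T_b), so D₁·(T₁ − T_b) = D₂·(T₂ − T_b).
24.1·(22.1 − T_b) = 10.8·(34.0 − T_b)
T_b = (24.1·22.1 − 10.8·34.0) / (24.1 − 10.8) = 165.41 / 13.3 = 12.437 °C ≈ 12.4 °C.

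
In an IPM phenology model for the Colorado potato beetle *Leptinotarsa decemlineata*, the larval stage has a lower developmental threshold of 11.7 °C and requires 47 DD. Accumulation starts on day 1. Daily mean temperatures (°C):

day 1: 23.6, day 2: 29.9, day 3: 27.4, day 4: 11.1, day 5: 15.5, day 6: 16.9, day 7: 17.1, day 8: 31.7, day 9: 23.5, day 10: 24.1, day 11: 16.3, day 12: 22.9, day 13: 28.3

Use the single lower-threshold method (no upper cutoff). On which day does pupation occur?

day 5

Daily DD above 11.7 °C: 11.9, 18.2, 15.7, 0.0, 3.8, 5.2, 5.4, 20.0, 11.8, 12.4, 4.6, 11.2, 16.6.
Cumulative: 11.9, 30.1, 45.8, 45.8, 49.6, 54.8, 60.2, 80.2, 92.0, 104.4, 109.0, 120.2, 136.8.
The total first reaches 47 DD on day 5.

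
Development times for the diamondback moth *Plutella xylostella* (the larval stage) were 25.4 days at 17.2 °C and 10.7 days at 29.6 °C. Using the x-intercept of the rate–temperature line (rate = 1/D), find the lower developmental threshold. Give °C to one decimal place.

Under the model K = D·(T − T_b), so D₁·(T₁ − T_b) = D₂·(T₂ − T_b).
25.4·(17.2 − T_b) = 10.7·(29.6 − T_b)
T_b = (25.4·17.2 − 10.7·29.6) / (25.4 − 10.7) = 120.16 / 14.7 = 8.174 °C ≈ 8.2 °C.

8.2 °C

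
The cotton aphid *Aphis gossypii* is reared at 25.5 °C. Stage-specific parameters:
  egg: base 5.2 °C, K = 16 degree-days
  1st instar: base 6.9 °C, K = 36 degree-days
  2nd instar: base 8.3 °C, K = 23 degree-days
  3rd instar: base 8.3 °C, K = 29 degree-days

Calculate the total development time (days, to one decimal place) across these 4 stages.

5.7 days

egg: 16 / (25.5 − 5.2) = 16 / 20.3 = 0.788 d.
1st instar: 36 / (25.5 − 6.9) = 36 / 18.6 = 1.935 d.
2nd instar: 23 / (25.5 − 8.3) = 23 / 17.2 = 1.337 d.
3rd instar: 29 / (25.5 − 8.3) = 29 / 17.2 = 1.686 d.
Sum = 5.747 ≈ 5.7 days.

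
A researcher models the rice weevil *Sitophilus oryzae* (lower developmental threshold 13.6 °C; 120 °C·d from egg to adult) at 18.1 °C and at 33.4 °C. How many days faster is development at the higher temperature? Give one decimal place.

20.6 days

At 18.1 °C: 120 / (18.1 − 13.6) = 120 / 4.5 = 26.667 d.
At 33.4 °C: 120 / (33.4 − 13.6) = 120 / 19.8 = 6.061 d.
Difference = |26.667 − 6.061| = 20.606 ≈ 20.6 days.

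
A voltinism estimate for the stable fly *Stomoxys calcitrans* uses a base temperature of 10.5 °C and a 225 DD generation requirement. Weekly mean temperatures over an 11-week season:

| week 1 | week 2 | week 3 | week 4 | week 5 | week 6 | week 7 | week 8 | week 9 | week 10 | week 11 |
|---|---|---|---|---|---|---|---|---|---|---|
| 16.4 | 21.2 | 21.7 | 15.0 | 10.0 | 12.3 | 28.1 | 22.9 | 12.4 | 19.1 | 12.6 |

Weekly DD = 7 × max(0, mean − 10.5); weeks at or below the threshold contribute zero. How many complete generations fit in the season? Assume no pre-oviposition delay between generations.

2 generations

Weekly DD (7 × max(0, T̄ − 10.5)): 41.3, 74.9, 78.4, 31.5, 0.0, 12.6, 123.2, 86.8, 13.3, 60.2, 14.7.
Season total = 536.9 DD.
Complete generations = ⌊536.9 / 225⌋ = 2.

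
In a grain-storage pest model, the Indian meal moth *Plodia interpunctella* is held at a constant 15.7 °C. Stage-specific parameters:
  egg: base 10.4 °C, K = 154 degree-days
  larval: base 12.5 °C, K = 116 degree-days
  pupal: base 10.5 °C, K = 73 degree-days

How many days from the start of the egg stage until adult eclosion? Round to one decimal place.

egg: 154 / (15.7 − 10.4) = 154 / 5.3 = 29.057 d.
larval: 116 / (15.7 − 12.5) = 116 / 3.2 = 36.250 d.
pupal: 73 / (15.7 − 10.5) = 73 / 5.2 = 14.038 d.
Sum = 79.345 ≈ 79.3 days.

79.3 days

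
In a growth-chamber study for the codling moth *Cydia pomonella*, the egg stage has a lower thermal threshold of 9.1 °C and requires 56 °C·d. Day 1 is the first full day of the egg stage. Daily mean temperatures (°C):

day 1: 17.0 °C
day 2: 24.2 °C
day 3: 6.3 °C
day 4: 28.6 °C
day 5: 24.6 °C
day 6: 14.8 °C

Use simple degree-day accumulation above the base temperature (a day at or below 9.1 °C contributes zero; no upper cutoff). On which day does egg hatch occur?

day 5

Daily DD above 9.1 °C: 7.9, 15.1, 0.0, 19.5, 15.5, 5.7.
Cumulative: 7.9, 23.0, 23.0, 42.5, 58.0, 63.7.
The total first reaches 56 DD on day 5.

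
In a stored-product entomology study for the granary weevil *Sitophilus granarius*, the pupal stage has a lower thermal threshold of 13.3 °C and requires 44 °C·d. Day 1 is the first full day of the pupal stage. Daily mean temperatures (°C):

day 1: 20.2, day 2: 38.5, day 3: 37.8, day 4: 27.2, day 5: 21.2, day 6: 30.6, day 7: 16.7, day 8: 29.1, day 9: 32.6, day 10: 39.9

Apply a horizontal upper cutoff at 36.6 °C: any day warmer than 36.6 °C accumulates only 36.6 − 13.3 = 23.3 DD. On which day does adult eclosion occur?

day 3

Daily DD above 13.3 °C (capped at 23.3): 6.9, 23.3, 23.3, 13.9, 7.9, 17.3, 3.4, 15.8, 19.3, 23.3.
Cumulative: 6.9, 30.2, 53.5, 67.4, 75.3, 92.6, 96.0, 111.8, 131.1, 154.4.
The total first reaches 44 DD on day 3.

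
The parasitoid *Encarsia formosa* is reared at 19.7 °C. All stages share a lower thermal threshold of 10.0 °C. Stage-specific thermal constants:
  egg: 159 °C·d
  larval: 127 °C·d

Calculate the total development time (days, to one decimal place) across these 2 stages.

Daily accumulation at 19.7 °C = 19.7 − 10.0 = 9.7 DD/day.
Total K = 159 + 127 = 286 DD.
Total duration = 286 / 9.7 = 29.485 ≈ 29.5 days.

29.5 days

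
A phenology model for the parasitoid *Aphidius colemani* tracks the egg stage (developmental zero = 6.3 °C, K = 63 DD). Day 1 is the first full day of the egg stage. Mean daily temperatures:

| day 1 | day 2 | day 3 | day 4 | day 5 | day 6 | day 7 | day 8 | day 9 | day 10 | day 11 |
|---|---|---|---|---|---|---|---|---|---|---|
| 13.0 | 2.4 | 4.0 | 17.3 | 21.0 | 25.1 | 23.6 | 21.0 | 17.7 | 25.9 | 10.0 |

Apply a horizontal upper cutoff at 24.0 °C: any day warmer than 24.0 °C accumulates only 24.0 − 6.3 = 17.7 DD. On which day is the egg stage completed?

Daily DD above 6.3 °C (capped at 17.7): 6.7, 0.0, 0.0, 11.0, 14.7, 17.7, 17.3, 14.7, 11.4, 17.7, 3.7.
Cumulative: 6.7, 6.7, 6.7, 17.7, 32.4, 50.1, 67.4, 82.1, 93.5, 111.2, 114.9.
The total first reaches 63 DD on day 7.

day 7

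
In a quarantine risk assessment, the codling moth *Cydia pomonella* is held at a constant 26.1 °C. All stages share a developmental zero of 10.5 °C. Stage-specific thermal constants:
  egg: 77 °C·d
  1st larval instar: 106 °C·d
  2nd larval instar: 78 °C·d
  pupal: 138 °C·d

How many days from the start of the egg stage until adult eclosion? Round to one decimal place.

Daily accumulation at 26.1 °C = 26.1 − 10.5 = 15.6 DD/day.
Total K = 77 + 106 + 78 + 138 = 399 DD.
Total duration = 399 / 15.6 = 25.577 ≈ 25.6 days.

25.6 days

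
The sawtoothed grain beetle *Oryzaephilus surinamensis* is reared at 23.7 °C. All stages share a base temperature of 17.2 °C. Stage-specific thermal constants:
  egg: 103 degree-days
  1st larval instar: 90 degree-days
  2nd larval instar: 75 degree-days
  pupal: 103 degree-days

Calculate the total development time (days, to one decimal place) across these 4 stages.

57.1 days

Daily accumulation at 23.7 °C = 23.7 − 17.2 = 6.5 DD/day.
Total K = 103 + 90 + 75 + 103 = 371 DD.
Total duration = 371 / 6.5 = 57.077 ≈ 57.1 days.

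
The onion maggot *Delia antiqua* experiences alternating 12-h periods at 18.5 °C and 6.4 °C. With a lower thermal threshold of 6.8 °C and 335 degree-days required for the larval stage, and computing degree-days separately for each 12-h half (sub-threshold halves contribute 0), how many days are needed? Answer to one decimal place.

Day half: max(0, 18.5 − 6.8) × 0.5 = 11.7 × 0.5 = 5.85 DD.
Night half: max(0, 6.4 − 6.8) × 0.5 = 0.0 × 0.5 = 0.00 DD.
Per 24 h: 5.85 DD/day.
Duration = 335 / 5.85 = 57.265 ≈ 57.3 days.

57.3 days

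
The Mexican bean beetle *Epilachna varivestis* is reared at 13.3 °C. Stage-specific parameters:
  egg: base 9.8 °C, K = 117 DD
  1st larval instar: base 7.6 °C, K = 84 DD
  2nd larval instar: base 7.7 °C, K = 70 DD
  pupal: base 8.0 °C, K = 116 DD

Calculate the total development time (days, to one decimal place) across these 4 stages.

egg: 117 / (13.3 − 9.8) = 117 / 3.5 = 33.429 d.
1st larval instar: 84 / (13.3 − 7.6) = 84 / 5.7 = 14.737 d.
2nd larval instar: 70 / (13.3 − 7.7) = 70 / 5.6 = 12.500 d.
pupal: 116 / (13.3 − 8.0) = 116 / 5.3 = 21.887 d.
Sum = 82.552 ≈ 82.6 days.

82.6 days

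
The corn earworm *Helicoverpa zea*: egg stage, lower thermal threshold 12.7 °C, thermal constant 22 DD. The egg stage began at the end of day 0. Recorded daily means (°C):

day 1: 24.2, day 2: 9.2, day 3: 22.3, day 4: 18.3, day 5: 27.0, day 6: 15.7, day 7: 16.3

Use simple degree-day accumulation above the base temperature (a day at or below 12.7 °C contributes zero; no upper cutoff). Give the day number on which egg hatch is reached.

Daily DD above 12.7 °C: 11.5, 0.0, 9.6, 5.6, 14.3, 3.0, 3.6.
Cumulative: 11.5, 11.5, 21.1, 26.7, 41.0, 44.0, 47.6.
The total first reaches 22 DD on day 4.

day 4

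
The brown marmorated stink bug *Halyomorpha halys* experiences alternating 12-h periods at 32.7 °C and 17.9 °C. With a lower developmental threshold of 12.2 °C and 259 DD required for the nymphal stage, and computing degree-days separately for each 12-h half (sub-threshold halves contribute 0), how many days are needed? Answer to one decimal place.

Day half: max(0, 32.7 − 12.2) × 0.5 = 20.5 × 0.5 = 10.25 DD.
Night half: max(0, 17.9 − 12.2) × 0.5 = 5.7 × 0.5 = 2.85 DD.
Per 24 h: 13.10 DD/day.
Duration = 259 / 13.10 = 19.771 ≈ 19.8 days.

19.8 days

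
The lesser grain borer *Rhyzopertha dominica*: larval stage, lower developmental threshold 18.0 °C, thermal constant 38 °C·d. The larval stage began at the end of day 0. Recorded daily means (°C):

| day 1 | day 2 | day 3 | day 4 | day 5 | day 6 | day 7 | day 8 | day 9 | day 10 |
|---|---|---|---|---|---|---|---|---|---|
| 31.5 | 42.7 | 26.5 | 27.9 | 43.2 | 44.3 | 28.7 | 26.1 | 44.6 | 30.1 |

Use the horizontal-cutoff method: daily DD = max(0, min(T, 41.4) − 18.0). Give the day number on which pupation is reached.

day 3

Daily DD above 18.0 °C (capped at 23.4): 13.5, 23.4, 8.5, 9.9, 23.4, 23.4, 10.7, 8.1, 23.4, 12.1.
Cumulative: 13.5, 36.9, 45.4, 55.3, 78.7, 102.1, 112.8, 120.9, 144.3, 156.4.
The total first reaches 38 DD on day 3.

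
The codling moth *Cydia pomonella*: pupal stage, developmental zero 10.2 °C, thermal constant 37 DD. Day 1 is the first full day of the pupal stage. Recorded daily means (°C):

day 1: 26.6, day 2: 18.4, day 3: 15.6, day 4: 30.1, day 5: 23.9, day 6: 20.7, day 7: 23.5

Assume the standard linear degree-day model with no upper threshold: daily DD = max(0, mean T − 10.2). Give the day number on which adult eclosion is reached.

day 4

Daily DD above 10.2 °C: 16.4, 8.2, 5.4, 19.9, 13.7, 10.5, 13.3.
Cumulative: 16.4, 24.6, 30.0, 49.9, 63.6, 74.1, 87.4.
The total first reaches 37 DD on day 4.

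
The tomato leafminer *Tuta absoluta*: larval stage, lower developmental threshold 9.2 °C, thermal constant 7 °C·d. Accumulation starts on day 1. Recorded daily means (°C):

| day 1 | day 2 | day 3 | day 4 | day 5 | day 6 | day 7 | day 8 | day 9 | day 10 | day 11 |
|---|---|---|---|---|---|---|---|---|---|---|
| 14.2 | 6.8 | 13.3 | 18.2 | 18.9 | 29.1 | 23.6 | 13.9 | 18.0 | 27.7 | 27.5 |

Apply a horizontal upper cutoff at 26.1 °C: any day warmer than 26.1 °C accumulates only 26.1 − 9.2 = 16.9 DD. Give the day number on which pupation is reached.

Daily DD above 9.2 °C (capped at 16.9): 5.0, 0.0, 4.1, 9.0, 9.7, 16.9, 14.4, 4.7, 8.8, 16.9, 16.9.
Cumulative: 5.0, 5.0, 9.1, 18.1, 27.8, 44.7, 59.1, 63.8, 72.6, 89.5, 106.4.
The total first reaches 7 DD on day 3.

day 3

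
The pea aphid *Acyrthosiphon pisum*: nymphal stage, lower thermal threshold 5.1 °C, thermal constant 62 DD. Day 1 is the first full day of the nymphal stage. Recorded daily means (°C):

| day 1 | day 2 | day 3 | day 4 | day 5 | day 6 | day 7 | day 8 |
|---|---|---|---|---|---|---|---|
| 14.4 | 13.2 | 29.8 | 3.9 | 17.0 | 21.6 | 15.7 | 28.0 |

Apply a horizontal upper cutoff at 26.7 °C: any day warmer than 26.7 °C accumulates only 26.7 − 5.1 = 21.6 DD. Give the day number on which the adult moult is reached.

day 6

Daily DD above 5.1 °C (capped at 21.6): 9.3, 8.1, 21.6, 0.0, 11.9, 16.5, 10.6, 21.6.
Cumulative: 9.3, 17.4, 39.0, 39.0, 50.9, 67.4, 78.0, 99.6.
The total first reaches 62 DD on day 6.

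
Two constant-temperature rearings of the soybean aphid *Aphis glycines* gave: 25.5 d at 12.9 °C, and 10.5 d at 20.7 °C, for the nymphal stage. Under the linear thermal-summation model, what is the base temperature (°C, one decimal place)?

Linear rate model ⇒ the product D·(T − T_b) is constant across temperatures.
25.5·(12.9 − T_b) = 10.5·(20.7 − T_b)
T_b = (25.5·12.9 − 10.5·20.7) / (25.5 − 10.5) = 111.60 / 15.0 = 7.440 °C ≈ 7.4 °C.

7.4 °C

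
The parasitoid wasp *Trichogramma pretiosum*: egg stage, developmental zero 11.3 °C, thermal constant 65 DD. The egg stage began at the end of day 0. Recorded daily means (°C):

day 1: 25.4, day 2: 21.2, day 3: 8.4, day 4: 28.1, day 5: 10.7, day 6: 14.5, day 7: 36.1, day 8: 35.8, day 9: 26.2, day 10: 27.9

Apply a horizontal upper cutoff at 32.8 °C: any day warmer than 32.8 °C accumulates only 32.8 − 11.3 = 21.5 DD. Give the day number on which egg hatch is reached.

day 7

Daily DD above 11.3 °C (capped at 21.5): 14.1, 9.9, 0.0, 16.8, 0.0, 3.2, 21.5, 21.5, 14.9, 16.6.
Cumulative: 14.1, 24.0, 24.0, 40.8, 40.8, 44.0, 65.5, 87.0, 101.9, 118.5.
The total first reaches 65 DD on day 7.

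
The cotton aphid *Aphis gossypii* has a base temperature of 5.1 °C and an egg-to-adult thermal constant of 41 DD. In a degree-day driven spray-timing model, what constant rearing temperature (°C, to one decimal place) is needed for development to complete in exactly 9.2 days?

9.6 °C

Required daily accumulation = 41 / 9.2 = 4.457 DD/day.
T = T_base + 4.457 = 5.1 + 4.457 = 9.557 ≈ 9.6 °C.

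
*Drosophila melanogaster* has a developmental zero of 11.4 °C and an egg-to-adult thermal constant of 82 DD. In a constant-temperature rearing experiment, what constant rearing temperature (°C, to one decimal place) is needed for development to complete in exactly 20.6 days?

15.4 °C

Required daily accumulation = 82 / 20.6 = 3.981 DD/day.
T = T_base + 3.981 = 11.4 + 3.981 = 15.381 ≈ 15.4 °C.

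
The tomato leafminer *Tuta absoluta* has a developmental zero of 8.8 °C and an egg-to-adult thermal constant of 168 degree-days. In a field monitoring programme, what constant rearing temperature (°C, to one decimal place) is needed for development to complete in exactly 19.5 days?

17.4 °C

Required daily accumulation = 168 / 19.5 = 8.615 DD/day.
T = T_base + 8.615 = 8.8 + 8.615 = 17.415 ≈ 17.4 °C.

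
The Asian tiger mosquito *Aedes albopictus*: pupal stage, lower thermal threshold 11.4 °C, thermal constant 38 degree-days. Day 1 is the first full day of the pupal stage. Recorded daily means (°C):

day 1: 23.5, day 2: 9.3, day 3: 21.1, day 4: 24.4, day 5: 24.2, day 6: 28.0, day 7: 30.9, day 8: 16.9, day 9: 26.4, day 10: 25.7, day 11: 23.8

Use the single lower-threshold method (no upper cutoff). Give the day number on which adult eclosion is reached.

Daily DD above 11.4 °C: 12.1, 0.0, 9.7, 13.0, 12.8, 16.6, 19.5, 5.5, 15.0, 14.3, 12.4.
Cumulative: 12.1, 12.1, 21.8, 34.8, 47.6, 64.2, 83.7, 89.2, 104.2, 118.5, 130.9.
The total first reaches 38 DD on day 5.

day 5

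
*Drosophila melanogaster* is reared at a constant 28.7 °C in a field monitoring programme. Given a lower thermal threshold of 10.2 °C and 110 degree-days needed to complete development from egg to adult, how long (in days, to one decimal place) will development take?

Daily accumulation = 28.7 − 10.2 = 18.5 DD/day.
Duration = 110 / 18.5 = 5.946 ≈ 5.9 days.

5.9 days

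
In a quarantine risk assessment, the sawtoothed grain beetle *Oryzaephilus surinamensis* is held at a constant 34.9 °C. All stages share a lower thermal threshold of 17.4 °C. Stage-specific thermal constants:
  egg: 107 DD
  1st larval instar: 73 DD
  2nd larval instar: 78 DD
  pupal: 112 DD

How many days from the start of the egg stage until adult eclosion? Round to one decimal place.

21.1 days

Daily accumulation at 34.9 °C = 34.9 − 17.4 = 17.5 DD/day.
Total K = 107 + 73 + 78 + 112 = 370 DD.
Total duration = 370 / 17.5 = 21.143 ≈ 21.1 days.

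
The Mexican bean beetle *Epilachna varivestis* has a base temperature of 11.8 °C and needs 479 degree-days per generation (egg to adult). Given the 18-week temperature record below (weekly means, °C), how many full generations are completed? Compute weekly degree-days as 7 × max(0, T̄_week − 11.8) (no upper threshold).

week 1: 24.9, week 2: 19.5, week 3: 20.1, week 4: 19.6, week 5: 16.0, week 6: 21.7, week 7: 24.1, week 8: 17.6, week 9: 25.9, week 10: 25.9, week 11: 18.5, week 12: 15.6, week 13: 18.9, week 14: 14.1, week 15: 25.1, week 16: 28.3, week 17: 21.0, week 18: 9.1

2 generations

Weekly DD (7 × max(0, T̄ − 11.8)): 91.7, 53.9, 58.1, 54.6, 29.4, 69.3, 86.1, 40.6, 98.7, 98.7, 46.9, 26.6, 49.7, 16.1, 93.1, 115.5, 64.4, 0.0.
Season total = 1093.4 DD.
Complete generations = ⌊1093.4 / 479⌋ = 2.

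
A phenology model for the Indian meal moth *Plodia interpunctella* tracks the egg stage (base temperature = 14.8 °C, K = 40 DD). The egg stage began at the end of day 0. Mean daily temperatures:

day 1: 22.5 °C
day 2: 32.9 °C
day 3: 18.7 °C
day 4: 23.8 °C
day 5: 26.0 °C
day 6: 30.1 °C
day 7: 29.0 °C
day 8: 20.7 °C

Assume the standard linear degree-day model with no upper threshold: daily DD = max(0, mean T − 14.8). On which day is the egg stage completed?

day 5

Daily DD above 14.8 °C: 7.7, 18.1, 3.9, 9.0, 11.2, 15.3, 14.2, 5.9.
Cumulative: 7.7, 25.8, 29.7, 38.7, 49.9, 65.2, 79.4, 85.3.
The total first reaches 40 DD on day 5.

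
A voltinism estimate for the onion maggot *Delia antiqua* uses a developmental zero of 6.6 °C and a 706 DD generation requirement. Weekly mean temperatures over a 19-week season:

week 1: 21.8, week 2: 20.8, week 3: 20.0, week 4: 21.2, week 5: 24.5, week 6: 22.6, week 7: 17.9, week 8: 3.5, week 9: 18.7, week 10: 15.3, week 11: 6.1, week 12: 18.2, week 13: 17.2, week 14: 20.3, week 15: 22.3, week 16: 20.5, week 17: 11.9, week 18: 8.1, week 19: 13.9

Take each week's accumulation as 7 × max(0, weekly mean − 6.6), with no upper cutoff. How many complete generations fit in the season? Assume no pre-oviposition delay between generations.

Weekly DD (7 × max(0, T̄ − 6.6)): 106.4, 99.4, 93.8, 102.2, 125.3, 112.0, 79.1, 0.0, 84.7, 60.9, 0.0, 81.2, 74.2, 95.9, 109.9, 97.3, 37.1, 10.5, 51.1.
Season total = 1421.0 DD.
Complete generations = ⌊1421.0 / 706⌋ = 2.

2 generations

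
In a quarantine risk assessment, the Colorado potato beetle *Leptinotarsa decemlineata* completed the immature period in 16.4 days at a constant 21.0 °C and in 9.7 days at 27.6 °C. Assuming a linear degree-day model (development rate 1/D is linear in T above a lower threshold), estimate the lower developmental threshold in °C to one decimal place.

11.4 °C

Linear rate model ⇒ the product D·(T − T_b) is constant across temperatures.
16.4·(21.0 − T_b) = 9.7·(27.6 − T_b)
T_b = (16.4·21.0 − 9.7·27.6) / (16.4 − 9.7) = 76.68 / 6.7 = 11.445 °C ≈ 11.4 °C.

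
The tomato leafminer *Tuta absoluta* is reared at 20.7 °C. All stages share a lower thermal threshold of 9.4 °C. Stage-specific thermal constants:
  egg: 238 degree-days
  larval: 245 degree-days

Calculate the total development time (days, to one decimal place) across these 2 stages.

42.7 days

Daily accumulation at 20.7 °C = 20.7 − 9.4 = 11.3 DD/day.
Total K = 238 + 245 = 483 DD.
Total duration = 483 / 11.3 = 42.743 ≈ 42.7 days.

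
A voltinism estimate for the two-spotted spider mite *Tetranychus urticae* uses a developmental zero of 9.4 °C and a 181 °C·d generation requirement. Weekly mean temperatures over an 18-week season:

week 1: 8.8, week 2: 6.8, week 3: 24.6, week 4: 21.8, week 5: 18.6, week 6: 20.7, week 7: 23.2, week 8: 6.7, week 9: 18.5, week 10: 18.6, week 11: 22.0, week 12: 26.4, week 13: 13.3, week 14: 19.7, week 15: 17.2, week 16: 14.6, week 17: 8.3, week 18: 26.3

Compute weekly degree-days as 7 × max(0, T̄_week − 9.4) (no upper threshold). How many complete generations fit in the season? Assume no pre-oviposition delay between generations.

Weekly DD (7 × max(0, T̄ − 9.4)): 0.0, 0.0, 106.4, 86.8, 64.4, 79.1, 96.6, 0.0, 63.7, 64.4, 88.2, 119.0, 27.3, 72.1, 54.6, 36.4, 0.0, 118.3.
Season total = 1077.3 DD.
Complete generations = ⌊1077.3 / 181⌋ = 5.

5 generations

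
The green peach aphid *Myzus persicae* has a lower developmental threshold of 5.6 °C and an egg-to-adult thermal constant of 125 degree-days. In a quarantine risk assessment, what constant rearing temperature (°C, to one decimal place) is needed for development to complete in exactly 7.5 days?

22.3 °C

Required daily accumulation = 125 / 7.5 = 16.667 DD/day.
T = T_base + 16.667 = 5.6 + 16.667 = 22.267 ≈ 22.3 °C.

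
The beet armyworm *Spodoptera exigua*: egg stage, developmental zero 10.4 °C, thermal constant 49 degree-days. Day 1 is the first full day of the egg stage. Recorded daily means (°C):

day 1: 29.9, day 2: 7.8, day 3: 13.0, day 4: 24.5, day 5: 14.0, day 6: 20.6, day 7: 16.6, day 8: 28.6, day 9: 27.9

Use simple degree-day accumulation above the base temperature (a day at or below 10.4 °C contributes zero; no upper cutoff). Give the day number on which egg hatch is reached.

day 6

Daily DD above 10.4 °C: 19.5, 0.0, 2.6, 14.1, 3.6, 10.2, 6.2, 18.2, 17.5.
Cumulative: 19.5, 19.5, 22.1, 36.2, 39.8, 50.0, 56.2, 74.4, 91.9.
The total first reaches 49 DD on day 6.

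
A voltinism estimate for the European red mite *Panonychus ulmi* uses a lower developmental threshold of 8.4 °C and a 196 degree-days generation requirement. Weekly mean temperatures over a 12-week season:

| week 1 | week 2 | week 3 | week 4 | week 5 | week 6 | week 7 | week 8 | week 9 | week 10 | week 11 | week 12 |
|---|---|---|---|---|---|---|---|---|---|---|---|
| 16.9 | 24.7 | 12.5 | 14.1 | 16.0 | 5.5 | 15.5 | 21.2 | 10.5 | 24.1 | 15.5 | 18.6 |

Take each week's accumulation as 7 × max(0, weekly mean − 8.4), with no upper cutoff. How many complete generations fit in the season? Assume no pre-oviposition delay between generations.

Weekly DD (7 × max(0, T̄ − 8.4)): 59.5, 114.1, 28.7, 39.9, 53.2, 0.0, 49.7, 89.6, 14.7, 109.9, 49.7, 71.4.
Season total = 680.4 DD.
Complete generations = ⌊680.4 / 196⌋ = 3.

3 generations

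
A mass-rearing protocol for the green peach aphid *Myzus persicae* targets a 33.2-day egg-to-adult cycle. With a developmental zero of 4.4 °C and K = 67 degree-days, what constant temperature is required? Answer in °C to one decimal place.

6.4 °C

Required daily accumulation = 67 / 33.2 = 2.018 DD/day.
T = T_base + 2.018 = 4.4 + 2.018 = 6.418 ≈ 6.4 °C.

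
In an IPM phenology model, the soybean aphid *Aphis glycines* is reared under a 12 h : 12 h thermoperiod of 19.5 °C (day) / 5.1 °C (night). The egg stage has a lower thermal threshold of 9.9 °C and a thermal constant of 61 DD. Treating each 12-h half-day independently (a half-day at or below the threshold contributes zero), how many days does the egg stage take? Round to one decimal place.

Day half: max(0, 19.5 − 9.9) × 0.5 = 9.6 × 0.5 = 4.80 DD.
Night half: max(0, 5.1 − 9.9) × 0.5 = 0.0 × 0.5 = 0.00 DD.
Per 24 h: 4.80 DD/day.
Duration = 61 / 4.80 = 12.708 ≈ 12.7 days.

12.7 days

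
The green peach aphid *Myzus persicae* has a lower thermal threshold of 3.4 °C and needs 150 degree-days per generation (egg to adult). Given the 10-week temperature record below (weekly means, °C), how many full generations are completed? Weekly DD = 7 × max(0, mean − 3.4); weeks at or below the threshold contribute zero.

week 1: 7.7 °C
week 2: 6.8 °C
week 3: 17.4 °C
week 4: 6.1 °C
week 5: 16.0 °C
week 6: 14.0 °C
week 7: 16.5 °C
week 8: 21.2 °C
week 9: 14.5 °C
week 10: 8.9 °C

Weekly DD (7 × max(0, T̄ − 3.4)): 30.1, 23.8, 98.0, 18.9, 88.2, 74.2, 91.7, 124.6, 77.7, 38.5.
Season total = 665.7 DD.
Complete generations = ⌊665.7 / 150⌋ = 4.

4 generations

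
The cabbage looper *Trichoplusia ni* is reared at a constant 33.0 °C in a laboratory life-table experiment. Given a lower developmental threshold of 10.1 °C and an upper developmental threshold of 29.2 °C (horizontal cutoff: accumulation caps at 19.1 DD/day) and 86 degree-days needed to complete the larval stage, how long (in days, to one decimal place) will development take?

Temperature 33.0 °C exceeds the upper threshold, so daily accumulation caps at 29.2 − 10.1 = 19.1 DD/day.
Duration = 86 / 19.1 = 4.503 ≈ 4.5 days.

4.5 days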